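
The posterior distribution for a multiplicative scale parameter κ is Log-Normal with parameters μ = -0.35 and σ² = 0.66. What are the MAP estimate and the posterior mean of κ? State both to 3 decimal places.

MAP: 0.364. Posterior mean: 0.980.

Mode = exp(μ − σ²) = exp(-1.01) = 0.364.
Mean = exp(μ + σ²/2) = exp(-0.020) = 0.980.
The posterior is right-skewed, so the mean exceeds the mode.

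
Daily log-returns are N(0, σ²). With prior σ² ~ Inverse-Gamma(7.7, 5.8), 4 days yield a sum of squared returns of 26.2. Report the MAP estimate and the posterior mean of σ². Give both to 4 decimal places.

MAP: 1.7664. Posterior mean: 2.1724.

Posterior: Inverse-Gamma(shape = 7.7+4/2 = 9.7, scale = 5.8+26.2/2 = 18.9).
Mode = β/(α+1) = 18.9/10.7 = 1.7664.
Mean = β/(α−1) = 18.9/8.7 = 2.1724.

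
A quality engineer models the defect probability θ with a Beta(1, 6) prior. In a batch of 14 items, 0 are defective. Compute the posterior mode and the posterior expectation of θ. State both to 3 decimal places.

MAP = 0.000; posterior mean = 0.048

Posterior: Beta(1+0, 6+14) = Beta(1, 20).
Since α = 1 ≤ 1 and β > 1, the Beta density is monotone decreasing on [0,1]; the mode is at 0.
Mean = 1/(1+20) = 0.048.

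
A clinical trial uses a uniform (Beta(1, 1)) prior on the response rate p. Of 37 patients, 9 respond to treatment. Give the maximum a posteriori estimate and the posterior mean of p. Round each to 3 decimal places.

maximum a posteriori estimate = 0.243, posterior mean = 0.256

Posterior: Beta(1+9, 1+28) = Beta(10, 29).
Mode = (10−1)/(10+29−2) = 9/37 = 0.243.
With a flat prior the MAP equals the MLE, 9/37.
Mean = 10/(10+29) = 10/39 = 0.256.
The posterior is right-skewed, so the mean exceeds the mode.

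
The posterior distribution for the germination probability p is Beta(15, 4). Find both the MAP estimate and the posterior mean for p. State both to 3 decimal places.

MAP: 0.824. Posterior mean: 0.789.

Mode = (15−1)/(15+4−2) = 14/17 = 0.824.
Mean = 15/(15+4) = 15/19 = 0.789.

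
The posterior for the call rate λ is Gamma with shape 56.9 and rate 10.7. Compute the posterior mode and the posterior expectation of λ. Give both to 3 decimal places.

Mode = (α−1)/β = 55.9/10.7 = 5.224.
Mean = α/β = 56.9/10.7 = 5.318.

MAP: 5.224. Posterior mean: 5.318.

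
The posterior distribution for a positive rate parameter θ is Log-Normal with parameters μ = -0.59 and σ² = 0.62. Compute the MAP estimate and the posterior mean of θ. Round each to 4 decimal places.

Mode = exp(μ − σ²) = exp(-1.21) = 0.2982.
Mean = exp(μ + σ²/2) = exp(-0.280) = 0.7558.

MAP estimate = 0.2982, posterior mean = 0.7558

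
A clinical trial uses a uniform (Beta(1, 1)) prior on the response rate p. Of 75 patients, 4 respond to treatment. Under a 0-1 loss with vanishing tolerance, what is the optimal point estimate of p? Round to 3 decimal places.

0.053

Posterior: Beta(1+4, 1+71) = Beta(5, 72).
Mode = (5−1)/(5+72−2) = 4/75 = 0.053.
With a flat prior the MAP equals the MLE, 4/75.
Mean = 5/(5+72) = 5/77 = 0.065.
This is the posterior mode — the MAP estimate.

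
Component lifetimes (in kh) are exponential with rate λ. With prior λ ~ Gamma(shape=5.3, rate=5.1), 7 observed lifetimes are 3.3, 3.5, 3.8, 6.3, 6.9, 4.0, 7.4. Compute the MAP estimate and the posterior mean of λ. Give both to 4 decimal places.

Σ times = 35.2. Posterior: Gamma(shape = 5.3+7 = 12.3, rate = 5.1+35.2 = 40.3).
Mode = (α−1)/β = 11.3/40.3 = 0.2804.
Mean = α/β = 12.3/40.3 = 0.3052.
The mean is pulled above the mode by the posterior's right skew.

λ_MAP = 0.2804, E[λ|data] = 0.3052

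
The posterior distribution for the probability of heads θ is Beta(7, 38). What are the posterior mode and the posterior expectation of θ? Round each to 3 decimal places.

MAP: 0.140. Posterior mean: 0.156.

Mode = (7−1)/(7+38−2) = 6/43 = 0.140.
Mean = 7/(7+38) = 7/45 = 0.156.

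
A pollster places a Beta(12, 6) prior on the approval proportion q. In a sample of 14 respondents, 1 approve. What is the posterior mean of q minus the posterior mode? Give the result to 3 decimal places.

Posterior: Beta(12+1, 6+13) = Beta(13, 19).
Mode = (13−1)/(13+19−2) = 12/30 = 0.400.
Mean = 13/(13+19) = 13/32 = 0.406.
Difference = 0.406 − 0.400 = 0.006.

0.006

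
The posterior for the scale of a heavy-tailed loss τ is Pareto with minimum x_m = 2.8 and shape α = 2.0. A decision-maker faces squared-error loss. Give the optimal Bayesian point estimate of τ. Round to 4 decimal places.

The Pareto density is strictly decreasing on [x_m, ∞), so the mode is x_m = 2.8000.
Mean = α·x_m/(α−1) = 2.0·2.8/1.0 = 5.6000.
Squared-error loss ⇒ the optimal estimator is the posterior mean.

5.6000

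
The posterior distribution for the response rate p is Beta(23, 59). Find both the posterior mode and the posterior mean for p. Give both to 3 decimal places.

MAP = 0.275, posterior mean = 0.280

Mode = (23−1)/(23+59−2) = 22/80 = 0.275.
Mean = 23/(23+59) = 23/82 = 0.280.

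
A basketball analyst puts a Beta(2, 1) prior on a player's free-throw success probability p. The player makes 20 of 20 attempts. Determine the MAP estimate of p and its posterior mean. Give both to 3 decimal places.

Posterior: Beta(2+20, 1+0) = Beta(22, 1).
Since β = 1 ≤ 1 and α > 1, the Beta density is monotone increasing on [0,1]; the mode is at 1.
Mean = 22/(22+1) = 0.957.

MAP = 1.000, posterior mean = 0.957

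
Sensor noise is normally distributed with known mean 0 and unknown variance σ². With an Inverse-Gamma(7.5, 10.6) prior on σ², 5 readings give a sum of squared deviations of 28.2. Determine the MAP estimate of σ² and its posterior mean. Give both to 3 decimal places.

Posterior: Inverse-Gamma(shape = 7.5+5/2 = 10.0, scale = 10.6+28.2/2 = 24.7).
Mode = β/(α+1) = 24.7/11.0 = 2.245.
Mean = β/(α−1) = 24.7/9.0 = 2.744.

MAP = 2.245, posterior mean = 2.744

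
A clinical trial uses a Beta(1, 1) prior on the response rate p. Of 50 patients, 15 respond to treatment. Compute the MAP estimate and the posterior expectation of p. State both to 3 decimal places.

p_MAP = 0.300, E[p|data] = 0.308

Posterior: Beta(1+15, 1+35) = Beta(16, 36).
Mode = (16−1)/(16+36−2) = 15/50 = 0.300.
With a flat prior the MAP equals the MLE, 15/50.
Mean = 16/(16+36) = 16/52 = 0.308.
The posterior is right-skewed, so the mean exceeds the mode.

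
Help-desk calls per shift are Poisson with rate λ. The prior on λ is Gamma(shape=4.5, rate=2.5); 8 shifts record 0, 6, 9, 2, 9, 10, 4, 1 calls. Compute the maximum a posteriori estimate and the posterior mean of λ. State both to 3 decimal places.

MAP = 4.238; posterior mean = 4.333

Σ counts = 41. Posterior: Gamma(shape = 4.5+41 = 45.5, rate = 2.5+8 = 10.5).
Mode = (α−1)/β = 44.5/10.5 = 4.238.
Mean = α/β = 45.5/10.5 = 4.333.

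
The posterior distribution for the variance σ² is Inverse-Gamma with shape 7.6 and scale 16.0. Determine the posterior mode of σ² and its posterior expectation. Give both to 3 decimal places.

Mode = β/(α+1) = 16.0/8.6 = 1.860.
Mean = β/(α−1) = 16.0/6.6 = 2.424.
The mean is pulled above the mode by the posterior's right skew.

MAP = 1.860, posterior mean = 2.424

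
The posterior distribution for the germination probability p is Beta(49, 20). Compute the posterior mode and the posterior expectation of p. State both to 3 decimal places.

MAP = 0.716; posterior mean = 0.710

Mode = (49−1)/(49+20−2) = 48/67 = 0.716.
Mean = 49/(49+20) = 49/69 = 0.710.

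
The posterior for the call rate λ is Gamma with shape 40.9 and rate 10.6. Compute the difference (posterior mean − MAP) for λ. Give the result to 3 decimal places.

Mode = (α−1)/β = 39.9/10.6 = 3.764.
Mean = α/β = 40.9/10.6 = 3.858.
Difference = 3.858 − 3.764 = 0.094.

0.094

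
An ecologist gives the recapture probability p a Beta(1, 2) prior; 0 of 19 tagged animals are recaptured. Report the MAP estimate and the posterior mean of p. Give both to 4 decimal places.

Posterior: Beta(1+0, 2+19) = Beta(1, 21).
Since α = 1 ≤ 1 and β > 1, the Beta density is monotone decreasing on [0,1]; the mode is at 0.
Mean = 1/(1+21) = 0.0455.
Right-skewed posterior ⇒ mode < mean.

p_MAP = 0.0000, E[p|data] = 0.0455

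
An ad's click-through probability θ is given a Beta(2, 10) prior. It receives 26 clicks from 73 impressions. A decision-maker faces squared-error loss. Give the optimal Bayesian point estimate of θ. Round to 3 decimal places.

Posterior: Beta(2+26, 10+47) = Beta(28, 57).
Mode = (28−1)/(28+57−2) = 27/83 = 0.325.
Mean = 28/(28+57) = 28/85 = 0.329.
Squared-error loss ⇒ the optimal estimator is the posterior mean.

0.329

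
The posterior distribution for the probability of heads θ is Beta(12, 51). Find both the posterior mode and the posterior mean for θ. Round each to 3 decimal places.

θ_MAP = 0.180, E[θ|data] = 0.190

Mode = (12−1)/(12+51−2) = 11/61 = 0.180.
Mean = 12/(12+51) = 12/63 = 0.190.
Mean > mode: the posterior has a right tail.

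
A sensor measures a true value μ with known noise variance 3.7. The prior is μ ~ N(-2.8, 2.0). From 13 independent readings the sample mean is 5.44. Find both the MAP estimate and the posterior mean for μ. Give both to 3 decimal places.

Posterior for μ is Normal. Precision-weighted mean: (1/2.0·-2.8 + 13/3.7·5.44) / (1/2.0 + 13/3.7) = 4.413.
A Normal posterior is symmetric, so mode = mean.

MAP = 4.413, posterior mean = 4.413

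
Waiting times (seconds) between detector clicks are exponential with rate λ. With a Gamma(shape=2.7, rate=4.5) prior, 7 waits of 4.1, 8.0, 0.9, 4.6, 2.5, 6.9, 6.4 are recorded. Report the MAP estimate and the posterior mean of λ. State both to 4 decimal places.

λ_MAP = 0.2296, E[λ|data] = 0.2559

Σ times = 33.4. Posterior: Gamma(shape = 2.7+7 = 9.7, rate = 4.5+33.4 = 37.9).
Mode = (α−1)/β = 8.7/37.9 = 0.2296.
Mean = α/β = 9.7/37.9 = 0.2559.
The mean is pulled above the mode by the posterior's right skew.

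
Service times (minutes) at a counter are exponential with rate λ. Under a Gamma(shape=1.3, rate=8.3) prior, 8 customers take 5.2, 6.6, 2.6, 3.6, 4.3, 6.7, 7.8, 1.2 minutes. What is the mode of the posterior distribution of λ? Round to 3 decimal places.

Σ times = 38.0. Posterior: Gamma(shape = 1.3+8 = 9.3, rate = 8.3+38.0 = 46.3).
Mode = (α−1)/β = 8.3/46.3 = 0.179.
Mean = α/β = 9.3/46.3 = 0.201.
This is the posterior mode — the MAP estimate.

0.179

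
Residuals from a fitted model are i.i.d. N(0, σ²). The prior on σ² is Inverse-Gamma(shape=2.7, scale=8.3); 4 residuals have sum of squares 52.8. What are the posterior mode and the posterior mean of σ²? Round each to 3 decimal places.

MAP = 6.088, posterior mean = 9.378

Posterior: Inverse-Gamma(shape = 2.7+4/2 = 4.7, scale = 8.3+52.8/2 = 34.7).
Mode = β/(α+1) = 34.7/5.7 = 6.088.
Mean = β/(α−1) = 34.7/3.7 = 9.378.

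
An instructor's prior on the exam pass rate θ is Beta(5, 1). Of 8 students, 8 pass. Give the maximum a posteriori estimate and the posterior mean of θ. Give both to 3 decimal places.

Posterior: Beta(5+8, 1+0) = Beta(13, 1).
Since β = 1 ≤ 1 and α > 1, the Beta density is monotone increasing on [0,1]; the mode is at 1.
Mean = 13/(13+1) = 0.929.

MAP: 1.000. Posterior mean: 0.929.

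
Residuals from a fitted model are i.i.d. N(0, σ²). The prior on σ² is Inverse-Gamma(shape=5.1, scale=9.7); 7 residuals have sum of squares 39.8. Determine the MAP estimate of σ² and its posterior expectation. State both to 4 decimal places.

MAP = 3.0833; posterior mean = 3.8947

Posterior: Inverse-Gamma(shape = 5.1+7/2 = 8.6, scale = 9.7+39.8/2 = 29.6).
Mode = β/(α+1) = 29.6/9.6 = 3.0833.
Mean = β/(α−1) = 29.6/7.6 = 3.8947.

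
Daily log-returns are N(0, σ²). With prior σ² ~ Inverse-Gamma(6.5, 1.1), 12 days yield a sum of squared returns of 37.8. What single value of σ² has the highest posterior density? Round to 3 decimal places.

1.481

Posterior: Inverse-Gamma(shape = 6.5+12/2 = 12.5, scale = 1.1+37.8/2 = 20.0).
Mode = β/(α+1) = 20.0/13.5 = 1.481.
Mean = β/(α−1) = 20.0/11.5 = 1.739.
This is the posterior mode — the MAP estimate.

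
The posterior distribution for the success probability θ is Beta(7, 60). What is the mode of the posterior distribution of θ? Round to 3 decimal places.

0.092

Mode = (7−1)/(7+60−2) = 6/65 = 0.092.
Mean = 7/(7+60) = 7/67 = 0.104.
This is the posterior mode — the MAP estimate.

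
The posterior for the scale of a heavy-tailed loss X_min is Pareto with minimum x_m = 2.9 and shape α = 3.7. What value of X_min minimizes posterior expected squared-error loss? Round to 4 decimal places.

The Pareto density is strictly decreasing on [x_m, ∞), so the mode is x_m = 2.9000.
Mean = α·x_m/(α−1) = 3.7·2.9/2.7 = 3.9741.
Squared-error loss ⇒ the optimal estimator is the posterior mean.

3.9741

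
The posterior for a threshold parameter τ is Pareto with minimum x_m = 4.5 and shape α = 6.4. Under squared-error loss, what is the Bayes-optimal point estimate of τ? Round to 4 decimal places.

The Pareto density is strictly decreasing on [x_m, ∞), so the mode is x_m = 4.5000.
Mean = α·x_m/(α−1) = 6.4·4.5/5.4 = 5.3333.
Squared-error loss ⇒ the optimal estimator is the posterior mean.

5.3333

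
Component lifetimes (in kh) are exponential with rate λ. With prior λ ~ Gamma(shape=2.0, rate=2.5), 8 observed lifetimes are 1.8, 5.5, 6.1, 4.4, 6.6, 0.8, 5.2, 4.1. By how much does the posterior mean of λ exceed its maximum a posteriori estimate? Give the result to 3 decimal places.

Σ times = 34.5. Posterior: Gamma(shape = 2.0+8 = 10.0, rate = 2.5+34.5 = 37.0).
Mode = (α−1)/β = 9.0/37.0 = 0.243.
Mean = α/β = 10.0/37.0 = 0.270.
Difference = 0.270 − 0.243 = 0.027.
The posterior is right-skewed, so the mean exceeds the mode.

0.027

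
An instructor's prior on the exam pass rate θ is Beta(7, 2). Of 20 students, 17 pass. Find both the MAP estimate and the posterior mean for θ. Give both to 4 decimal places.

Posterior: Beta(7+17, 2+3) = Beta(24, 5).
Mode = (24−1)/(24+5−2) = 23/27 = 0.8519.
Mean = 24/(24+5) = 24/29 = 0.8276.
Left-skewed posterior ⇒ mean < mode.

MAP: 0.8519. Posterior mean: 0.8276.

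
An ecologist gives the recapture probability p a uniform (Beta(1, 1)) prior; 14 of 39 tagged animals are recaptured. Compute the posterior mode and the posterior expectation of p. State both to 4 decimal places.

MAP = 0.3590, posterior mean = 0.3659

Posterior: Beta(1+14, 1+25) = Beta(15, 26).
Mode = (15−1)/(15+26−2) = 14/39 = 0.3590.
With a flat prior the MAP equals the MLE, 14/39.
Mean = 15/(15+26) = 15/41 = 0.3659.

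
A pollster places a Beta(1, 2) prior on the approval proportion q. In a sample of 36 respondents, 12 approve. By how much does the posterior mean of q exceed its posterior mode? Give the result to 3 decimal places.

Posterior: Beta(1+12, 2+24) = Beta(13, 26).
Mode = (13−1)/(13+26−2) = 12/37 = 0.324.
Mean = 13/(13+26) = 13/39 = 0.333.
Difference = 0.333 − 0.324 = 0.009.

0.009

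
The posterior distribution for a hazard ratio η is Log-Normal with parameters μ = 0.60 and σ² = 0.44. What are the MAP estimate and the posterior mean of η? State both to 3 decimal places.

MAP estimate = 1.174, posterior mean = 2.270

Mode = exp(μ − σ²) = exp(0.16) = 1.174.
Mean = exp(μ + σ²/2) = exp(0.820) = 2.270.
Mean > mode: the posterior has a right tail.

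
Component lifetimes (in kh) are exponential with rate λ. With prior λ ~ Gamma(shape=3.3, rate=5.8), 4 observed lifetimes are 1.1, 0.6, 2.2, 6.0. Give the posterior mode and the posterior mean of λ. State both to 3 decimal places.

posterior mode = 0.401, posterior mean = 0.465

Σ times = 9.9. Posterior: Gamma(shape = 3.3+4 = 7.3, rate = 5.8+9.9 = 15.7).
Mode = (α−1)/β = 6.3/15.7 = 0.401.
Mean = α/β = 7.3/15.7 = 0.465.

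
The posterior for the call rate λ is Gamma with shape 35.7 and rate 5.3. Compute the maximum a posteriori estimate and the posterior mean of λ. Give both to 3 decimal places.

MAP = 6.547; posterior mean = 6.736

Mode = (α−1)/β = 34.7/5.3 = 6.547.
Mean = α/β = 35.7/5.3 = 6.736.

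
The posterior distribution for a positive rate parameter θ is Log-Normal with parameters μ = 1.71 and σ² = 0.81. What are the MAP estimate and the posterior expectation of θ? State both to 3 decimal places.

MAP = 2.460, posterior mean = 8.290

Mode = exp(μ − σ²) = exp(0.90) = 2.460.
Mean = exp(μ + σ²/2) = exp(2.115) = 8.290.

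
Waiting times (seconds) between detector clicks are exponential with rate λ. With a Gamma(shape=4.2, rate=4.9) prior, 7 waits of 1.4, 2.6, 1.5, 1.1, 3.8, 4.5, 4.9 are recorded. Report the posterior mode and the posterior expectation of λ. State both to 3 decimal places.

Σ times = 19.8. Posterior: Gamma(shape = 4.2+7 = 11.2, rate = 4.9+19.8 = 24.7).
Mode = (α−1)/β = 10.2/24.7 = 0.413.
Mean = α/β = 11.2/24.7 = 0.453.

MAP: 0.413. Posterior mean: 0.453.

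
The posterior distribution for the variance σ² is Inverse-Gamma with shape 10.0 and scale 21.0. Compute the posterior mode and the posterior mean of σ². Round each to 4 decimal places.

Mode = β/(α+1) = 21.0/11.0 = 1.9091.
Mean = β/(α−1) = 21.0/9.0 = 2.3333.

σ²_MAP = 1.9091, E[σ²|data] = 2.3333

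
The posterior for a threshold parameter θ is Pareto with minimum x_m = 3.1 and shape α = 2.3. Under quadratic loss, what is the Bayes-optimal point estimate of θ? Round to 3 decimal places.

5.485

The Pareto density is strictly decreasing on [x_m, ∞), so the mode is x_m = 3.100.
Mean = α·x_m/(α−1) = 2.3·3.1/1.3 = 5.485.
Quadratic loss ⇒ the optimal estimator is the posterior mean.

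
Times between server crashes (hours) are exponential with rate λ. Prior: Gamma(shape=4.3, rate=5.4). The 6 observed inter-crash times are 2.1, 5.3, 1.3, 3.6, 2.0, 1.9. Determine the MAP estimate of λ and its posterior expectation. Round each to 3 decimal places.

Σ times = 16.2. Posterior: Gamma(shape = 4.3+6 = 10.3, rate = 5.4+16.2 = 21.6).
Mode = (α−1)/β = 9.3/21.6 = 0.431.
Mean = α/β = 10.3/21.6 = 0.477.

MAP = 0.431; posterior mean = 0.477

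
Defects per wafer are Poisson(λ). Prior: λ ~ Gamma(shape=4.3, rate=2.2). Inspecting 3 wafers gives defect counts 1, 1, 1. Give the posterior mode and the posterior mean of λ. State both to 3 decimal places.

MAP = 1.212, posterior mean = 1.404

Σ counts = 3. Posterior: Gamma(shape = 4.3+3 = 7.3, rate = 2.2+3 = 5.2).
Mode = (α−1)/β = 6.3/5.2 = 1.212.
Mean = α/β = 7.3/5.2 = 1.404.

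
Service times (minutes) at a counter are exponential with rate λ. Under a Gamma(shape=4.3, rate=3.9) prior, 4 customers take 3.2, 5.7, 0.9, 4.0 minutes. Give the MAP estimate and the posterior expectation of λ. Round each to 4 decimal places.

MAP estimate = 0.4124, posterior expectation = 0.4689

Σ times = 13.8. Posterior: Gamma(shape = 4.3+4 = 8.3, rate = 3.9+13.8 = 17.7).
Mode = (α−1)/β = 7.3/17.7 = 0.4124.
Mean = α/β = 8.3/17.7 = 0.4689.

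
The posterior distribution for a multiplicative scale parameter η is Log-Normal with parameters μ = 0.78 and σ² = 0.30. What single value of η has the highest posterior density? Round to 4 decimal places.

Mode = exp(μ − σ²) = exp(0.48) = 1.6161.
Mean = exp(μ + σ²/2) = exp(0.930) = 2.5345.
This is the posterior mode — the MAP estimate.

1.6161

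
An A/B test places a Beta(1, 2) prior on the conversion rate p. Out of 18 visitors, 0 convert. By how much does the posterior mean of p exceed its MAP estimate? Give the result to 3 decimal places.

0.048

Posterior: Beta(1+0, 2+18) = Beta(1, 20).
Since α = 1 ≤ 1 and β > 1, the Beta density is monotone decreasing on [0,1]; the mode is at 0.
Mean = 1/(1+20) = 0.048.
Difference = 0.048 − 0.000 = 0.048.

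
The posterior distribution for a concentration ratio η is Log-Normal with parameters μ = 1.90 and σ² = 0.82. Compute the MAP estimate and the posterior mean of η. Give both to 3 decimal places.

η_MAP = 2.945, E[η|data] = 10.074

Mode = exp(μ − σ²) = exp(1.08) = 2.945.
Mean = exp(μ + σ²/2) = exp(2.310) = 10.074.
The posterior is right-skewed, so the mean exceeds the mode.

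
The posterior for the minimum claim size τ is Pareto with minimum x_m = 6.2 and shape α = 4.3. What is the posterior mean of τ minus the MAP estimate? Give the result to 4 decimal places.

The Pareto density is strictly decreasing on [x_m, ∞), so the mode is x_m = 6.2000.
Mean = α·x_m/(α−1) = 4.3·6.2/3.3 = 8.0788.
Difference = 8.0788 − 6.2000 = 1.8788.

1.8788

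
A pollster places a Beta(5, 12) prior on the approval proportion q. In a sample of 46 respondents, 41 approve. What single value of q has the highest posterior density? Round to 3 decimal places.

Posterior: Beta(5+41, 12+5) = Beta(46, 17).
Mode = (46−1)/(46+17−2) = 45/61 = 0.738.
Mean = 46/(46+17) = 46/63 = 0.730.
This is the posterior mode — the MAP estimate.

0.738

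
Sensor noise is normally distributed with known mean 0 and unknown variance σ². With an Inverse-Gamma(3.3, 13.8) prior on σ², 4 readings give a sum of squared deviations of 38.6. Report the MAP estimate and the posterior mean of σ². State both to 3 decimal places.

Posterior: Inverse-Gamma(shape = 3.3+4/2 = 5.3, scale = 13.8+38.6/2 = 33.1).
Mode = β/(α+1) = 33.1/6.3 = 5.254.
Mean = β/(α−1) = 33.1/4.3 = 7.698.
The posterior is right-skewed, so the mean exceeds the mode.

MAP = 5.254; posterior mean = 7.698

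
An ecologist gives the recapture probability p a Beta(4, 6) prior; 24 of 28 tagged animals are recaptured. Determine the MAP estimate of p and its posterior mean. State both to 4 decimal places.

Posterior: Beta(4+24, 6+4) = Beta(28, 10).
Mode = (28−1)/(28+10−2) = 27/36 = 0.7500.
Mean = 28/(28+10) = 28/38 = 0.7368.
Mode > mean: the posterior has a left tail.

MAP = 0.7500, posterior mean = 0.7368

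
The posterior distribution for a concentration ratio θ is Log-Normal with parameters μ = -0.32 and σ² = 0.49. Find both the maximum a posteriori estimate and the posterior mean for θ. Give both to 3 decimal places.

θ_MAP = 0.445, E[θ|data] = 0.928

Mode = exp(μ − σ²) = exp(-0.81) = 0.445.
Mean = exp(μ + σ²/2) = exp(-0.075) = 0.928.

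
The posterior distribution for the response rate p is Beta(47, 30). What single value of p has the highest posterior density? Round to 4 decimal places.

0.6133

Mode = (47−1)/(47+30−2) = 46/75 = 0.6133.
Mean = 47/(47+30) = 47/77 = 0.6104.
This is the posterior mode — the MAP estimate.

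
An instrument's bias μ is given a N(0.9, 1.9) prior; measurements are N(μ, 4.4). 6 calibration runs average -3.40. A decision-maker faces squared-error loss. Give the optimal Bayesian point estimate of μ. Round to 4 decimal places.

-2.2025

Posterior for μ is Normal. Precision-weighted mean: (1/1.9·0.9 + 6/4.4·-3.40) / (1/1.9 + 6/4.4) = -2.2025.
A Normal posterior is symmetric, so mode = mean.
Squared-error loss ⇒ the optimal estimator is the posterior mean.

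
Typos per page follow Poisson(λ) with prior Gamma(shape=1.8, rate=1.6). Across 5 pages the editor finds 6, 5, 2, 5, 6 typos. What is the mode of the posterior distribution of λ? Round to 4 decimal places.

3.7576

Σ counts = 24. Posterior: Gamma(shape = 1.8+24 = 25.8, rate = 1.6+5 = 6.6).
Mode = (α−1)/β = 24.8/6.6 = 3.7576.
Mean = α/β = 25.8/6.6 = 3.9091.
This is the posterior mode — the MAP estimate.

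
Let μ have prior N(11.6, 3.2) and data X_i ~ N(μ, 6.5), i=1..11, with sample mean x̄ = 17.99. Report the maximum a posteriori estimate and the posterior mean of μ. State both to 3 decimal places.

MAP = 16.994; posterior mean = 16.994

Posterior for μ is Normal. Precision-weighted mean: (1/3.2·11.6 + 11/6.5·17.99) / (1/3.2 + 11/6.5) = 16.994.
A Normal posterior is symmetric, so mode = mean.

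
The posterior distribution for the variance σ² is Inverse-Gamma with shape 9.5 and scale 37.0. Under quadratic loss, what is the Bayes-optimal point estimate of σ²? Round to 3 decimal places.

4.353

Mode = β/(α+1) = 37.0/10.5 = 3.524.
Mean = β/(α−1) = 37.0/8.5 = 4.353.
Quadratic loss ⇒ the optimal estimator is the posterior mean.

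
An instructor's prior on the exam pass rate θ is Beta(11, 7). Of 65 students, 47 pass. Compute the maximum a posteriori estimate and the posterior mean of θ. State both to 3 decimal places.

Posterior: Beta(11+47, 7+18) = Beta(58, 25).
Mode = (58−1)/(58+25−2) = 57/81 = 0.704.
Mean = 58/(58+25) = 58/83 = 0.699.
The posterior is left-skewed, so the mode exceeds the mean.

θ_MAP = 0.704, E[θ|data] = 0.699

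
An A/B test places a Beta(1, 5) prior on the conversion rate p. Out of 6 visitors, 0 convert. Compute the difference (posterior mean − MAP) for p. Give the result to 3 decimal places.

Posterior: Beta(1+0, 5+6) = Beta(1, 11).
Since α = 1 ≤ 1 and β > 1, the Beta density is monotone decreasing on [0,1]; the mode is at 0.
Mean = 1/(1+11) = 0.083.
Difference = 0.083 − 0.000 = 0.083.

0.083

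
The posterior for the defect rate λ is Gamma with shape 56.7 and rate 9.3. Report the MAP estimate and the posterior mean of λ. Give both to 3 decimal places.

MAP = 5.989; posterior mean = 6.097

Mode = (α−1)/β = 55.7/9.3 = 5.989.
Mean = α/β = 56.7/9.3 = 6.097.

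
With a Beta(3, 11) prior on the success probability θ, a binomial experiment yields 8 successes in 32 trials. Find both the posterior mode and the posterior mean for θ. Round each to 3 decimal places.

MAP = 0.227, posterior mean = 0.239

Posterior: Beta(3+8, 11+24) = Beta(11, 35).
Mode = (11−1)/(11+35−2) = 10/44 = 0.227.
Mean = 11/(11+35) = 11/46 = 0.239.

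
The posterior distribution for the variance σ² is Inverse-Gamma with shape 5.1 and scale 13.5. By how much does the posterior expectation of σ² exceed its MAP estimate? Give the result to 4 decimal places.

Mode = β/(α+1) = 13.5/6.1 = 2.2131.
Mean = β/(α−1) = 13.5/4.1 = 3.2927.
Difference = 3.2927 − 2.2131 = 1.0796.
Mean > mode: the posterior has a right tail.

1.0796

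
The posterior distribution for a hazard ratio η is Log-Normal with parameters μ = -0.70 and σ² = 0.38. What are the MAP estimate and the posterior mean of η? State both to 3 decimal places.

Mode = exp(μ − σ²) = exp(-1.08) = 0.340.
Mean = exp(μ + σ²/2) = exp(-0.510) = 0.600.
Right-skewed posterior ⇒ mode < mean.

MAP: 0.340. Posterior mean: 0.600.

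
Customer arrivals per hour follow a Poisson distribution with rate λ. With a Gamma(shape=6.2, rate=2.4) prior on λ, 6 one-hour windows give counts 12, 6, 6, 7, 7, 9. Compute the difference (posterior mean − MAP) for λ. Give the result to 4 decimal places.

Σ counts = 47. Posterior: Gamma(shape = 6.2+47 = 53.2, rate = 2.4+6 = 8.4).
Mode = (α−1)/β = 52.2/8.4 = 6.2143.
Mean = α/β = 53.2/8.4 = 6.3333.
Difference = 6.3333 − 6.2143 = 0.1190.

0.1190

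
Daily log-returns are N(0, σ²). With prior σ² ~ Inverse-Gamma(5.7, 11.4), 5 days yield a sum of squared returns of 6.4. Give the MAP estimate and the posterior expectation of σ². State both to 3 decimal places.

Posterior: Inverse-Gamma(shape = 5.7+5/2 = 8.2, scale = 11.4+6.4/2 = 14.6).
Mode = β/(α+1) = 14.6/9.2 = 1.587.
Mean = β/(α−1) = 14.6/7.2 = 2.028.

MAP = 1.587; posterior mean = 2.028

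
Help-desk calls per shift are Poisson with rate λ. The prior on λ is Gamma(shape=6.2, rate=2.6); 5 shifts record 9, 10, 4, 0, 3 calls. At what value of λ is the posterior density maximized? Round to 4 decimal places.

4.1053

Σ counts = 26. Posterior: Gamma(shape = 6.2+26 = 32.2, rate = 2.6+5 = 7.6).
Mode = (α−1)/β = 31.2/7.6 = 4.1053.
Mean = α/β = 32.2/7.6 = 4.2368.
This is the posterior mode — the MAP estimate.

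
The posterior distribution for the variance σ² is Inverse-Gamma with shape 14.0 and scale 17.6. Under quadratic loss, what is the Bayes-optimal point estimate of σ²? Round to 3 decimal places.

1.354

Mode = β/(α+1) = 17.6/15.0 = 1.173.
Mean = β/(α−1) = 17.6/13.0 = 1.354.
Quadratic loss ⇒ the optimal estimator is the posterior mean.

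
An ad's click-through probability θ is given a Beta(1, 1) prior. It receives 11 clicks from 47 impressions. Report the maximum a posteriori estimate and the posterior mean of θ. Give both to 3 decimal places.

MAP = 0.234, posterior mean = 0.245

Posterior: Beta(1+11, 1+36) = Beta(12, 37).
Mode = (12−1)/(12+37−2) = 11/47 = 0.234.
With a flat prior the MAP equals the MLE, 11/47.
Mean = 12/(12+37) = 12/49 = 0.245.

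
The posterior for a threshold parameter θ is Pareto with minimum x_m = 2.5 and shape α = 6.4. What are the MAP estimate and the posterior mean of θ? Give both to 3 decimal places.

The Pareto density is strictly decreasing on [x_m, ∞), so the mode is x_m = 2.500.
Mean = α·x_m/(α−1) = 6.4·2.5/5.4 = 2.963.

MAP = 2.500, posterior mean = 2.963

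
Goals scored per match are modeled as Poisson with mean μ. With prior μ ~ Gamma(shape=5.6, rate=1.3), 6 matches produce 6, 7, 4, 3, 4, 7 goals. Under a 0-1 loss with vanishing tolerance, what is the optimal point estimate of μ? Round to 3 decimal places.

4.877

Σ counts = 31. Posterior: Gamma(shape = 5.6+31 = 36.6, rate = 1.3+6 = 7.3).
Mode = (α−1)/β = 35.6/7.3 = 4.877.
Mean = α/β = 36.6/7.3 = 5.014.
This is the posterior mode — the MAP estimate.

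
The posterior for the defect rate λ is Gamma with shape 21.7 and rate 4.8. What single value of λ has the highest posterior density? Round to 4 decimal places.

Mode = (α−1)/β = 20.7/4.8 = 4.3125.
Mean = α/β = 21.7/4.8 = 4.5208.
This is the posterior mode — the MAP estimate.

4.3125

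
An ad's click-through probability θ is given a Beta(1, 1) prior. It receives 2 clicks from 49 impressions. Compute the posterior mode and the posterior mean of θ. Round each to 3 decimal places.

MAP = 0.041; posterior mean = 0.059

Posterior: Beta(1+2, 1+47) = Beta(3, 48).
Mode = (3−1)/(3+48−2) = 2/49 = 0.041.
With a flat prior the MAP equals the MLE, 2/49.
Mean = 3/(3+48) = 3/51 = 0.059.
Right-skewed posterior ⇒ mode < mean.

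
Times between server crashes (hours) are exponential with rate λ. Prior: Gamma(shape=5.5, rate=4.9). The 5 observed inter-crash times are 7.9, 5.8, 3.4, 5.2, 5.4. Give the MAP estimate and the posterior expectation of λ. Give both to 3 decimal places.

Σ times = 27.7. Posterior: Gamma(shape = 5.5+5 = 10.5, rate = 4.9+27.7 = 32.6).
Mode = (α−1)/β = 9.5/32.6 = 0.291.
Mean = α/β = 10.5/32.6 = 0.322.
The mean is pulled above the mode by the posterior's right skew.

MAP: 0.291. Posterior mean: 0.322.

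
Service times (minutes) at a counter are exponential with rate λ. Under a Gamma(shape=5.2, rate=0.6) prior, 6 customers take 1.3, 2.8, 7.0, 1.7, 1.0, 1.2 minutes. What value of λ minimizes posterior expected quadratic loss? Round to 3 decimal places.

0.718

Σ times = 15.0. Posterior: Gamma(shape = 5.2+6 = 11.2, rate = 0.6+15.0 = 15.6).
Mode = (α−1)/β = 10.2/15.6 = 0.654.
Mean = α/β = 11.2/15.6 = 0.718.
Quadratic loss ⇒ the optimal estimator is the posterior mean.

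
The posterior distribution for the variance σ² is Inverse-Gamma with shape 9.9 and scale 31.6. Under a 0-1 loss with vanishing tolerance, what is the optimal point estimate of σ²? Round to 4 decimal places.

Mode = β/(α+1) = 31.6/10.9 = 2.8991.
Mean = β/(α−1) = 31.6/8.9 = 3.5506.
This is the posterior mode — the MAP estimate.

2.8991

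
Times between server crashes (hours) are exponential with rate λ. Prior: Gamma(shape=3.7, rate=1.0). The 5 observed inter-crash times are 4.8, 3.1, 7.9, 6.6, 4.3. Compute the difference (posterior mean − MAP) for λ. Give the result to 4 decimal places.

Σ times = 26.7. Posterior: Gamma(shape = 3.7+5 = 8.7, rate = 1.0+26.7 = 27.7).
Mode = (α−1)/β = 7.7/27.7 = 0.2780.
Mean = α/β = 8.7/27.7 = 0.3141.
Difference = 0.3141 − 0.2780 = 0.0361.

0.0361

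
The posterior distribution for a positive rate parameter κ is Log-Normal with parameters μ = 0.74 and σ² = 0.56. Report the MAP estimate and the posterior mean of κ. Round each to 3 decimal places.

Mode = exp(μ − σ²) = exp(0.18) = 1.197.
Mean = exp(μ + σ²/2) = exp(1.020) = 2.773.

κ_MAP = 1.197, E[κ|data] = 2.773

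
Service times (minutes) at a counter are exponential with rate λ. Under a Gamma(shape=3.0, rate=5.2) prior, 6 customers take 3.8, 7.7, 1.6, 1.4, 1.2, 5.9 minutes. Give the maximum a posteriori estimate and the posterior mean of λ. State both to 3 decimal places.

MAP = 0.299, posterior mean = 0.336

Σ times = 21.6. Posterior: Gamma(shape = 3.0+6 = 9.0, rate = 5.2+21.6 = 26.8).
Mode = (α−1)/β = 8.0/26.8 = 0.299.
Mean = α/β = 9.0/26.8 = 0.336.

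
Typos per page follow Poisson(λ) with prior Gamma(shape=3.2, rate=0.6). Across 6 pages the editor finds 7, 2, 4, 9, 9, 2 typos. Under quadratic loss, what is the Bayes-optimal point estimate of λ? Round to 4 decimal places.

5.4848

Σ counts = 33. Posterior: Gamma(shape = 3.2+33 = 36.2, rate = 0.6+6 = 6.6).
Mode = (α−1)/β = 35.2/6.6 = 5.3333.
Mean = α/β = 36.2/6.6 = 5.4848.
Quadratic loss ⇒ the optimal estimator is the posterior mean.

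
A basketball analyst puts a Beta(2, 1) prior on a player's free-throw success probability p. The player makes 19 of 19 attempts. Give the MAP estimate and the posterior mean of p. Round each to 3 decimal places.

MAP = 1.000, posterior mean = 0.955

Posterior: Beta(2+19, 1+0) = Beta(21, 1).
Since β = 1 ≤ 1 and α > 1, the Beta density is monotone increasing on [0,1]; the mode is at 1.
Mean = 21/(21+1) = 0.955.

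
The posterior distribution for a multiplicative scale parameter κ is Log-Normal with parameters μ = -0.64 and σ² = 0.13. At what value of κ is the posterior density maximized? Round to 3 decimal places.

Mode = exp(μ − σ²) = exp(-0.77) = 0.463.
Mean = exp(μ + σ²/2) = exp(-0.575) = 0.563.
This is the posterior mode — the MAP estimate.

0.463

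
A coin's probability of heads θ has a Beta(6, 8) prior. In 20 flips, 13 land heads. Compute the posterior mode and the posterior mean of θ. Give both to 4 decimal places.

MAP: 0.5625. Posterior mean: 0.5588.

Posterior: Beta(6+13, 8+7) = Beta(19, 15).
Mode = (19−1)/(19+15−2) = 18/32 = 0.5625.
Mean = 19/(19+15) = 19/34 = 0.5588.
The mean is pulled below the mode by the posterior's left skew.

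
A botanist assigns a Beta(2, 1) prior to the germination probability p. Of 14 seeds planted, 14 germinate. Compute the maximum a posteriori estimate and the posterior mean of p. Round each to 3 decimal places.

p_MAP = 1.000, E[p|data] = 0.941

Posterior: Beta(2+14, 1+0) = Beta(16, 1).
Since β = 1 ≤ 1 and α > 1, the Beta density is monotone increasing on [0,1]; the mode is at 1.
Mean = 16/(16+1) = 0.941.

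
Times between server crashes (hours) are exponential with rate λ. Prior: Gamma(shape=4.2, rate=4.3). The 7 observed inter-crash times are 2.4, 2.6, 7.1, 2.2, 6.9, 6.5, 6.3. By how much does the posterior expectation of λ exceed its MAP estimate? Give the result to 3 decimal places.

0.026

Σ times = 34.0. Posterior: Gamma(shape = 4.2+7 = 11.2, rate = 4.3+34.0 = 38.3).
Mode = (α−1)/β = 10.2/38.3 = 0.266.
Mean = α/β = 11.2/38.3 = 0.292.
Difference = 0.292 − 0.266 = 0.026.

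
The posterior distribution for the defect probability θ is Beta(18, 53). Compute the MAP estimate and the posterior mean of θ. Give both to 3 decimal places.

MAP estimate = 0.246, posterior mean = 0.254

Mode = (18−1)/(18+53−2) = 17/69 = 0.246.
Mean = 18/(18+53) = 18/71 = 0.254.
Right-skewed posterior ⇒ mode < mean.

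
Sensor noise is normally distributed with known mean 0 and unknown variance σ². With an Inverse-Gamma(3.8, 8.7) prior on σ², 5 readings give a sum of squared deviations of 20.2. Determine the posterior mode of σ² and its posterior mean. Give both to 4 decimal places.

Posterior: Inverse-Gamma(shape = 3.8+5/2 = 6.3, scale = 8.7+20.2/2 = 18.8).
Mode = β/(α+1) = 18.8/7.3 = 2.5753.
Mean = β/(α−1) = 18.8/5.3 = 3.5472.
Right-skewed posterior ⇒ mode < mean.

MAP = 2.5753; posterior mean = 3.5472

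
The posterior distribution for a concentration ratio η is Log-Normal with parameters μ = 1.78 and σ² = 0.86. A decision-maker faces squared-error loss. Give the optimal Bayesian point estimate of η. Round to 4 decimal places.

Mode = exp(μ − σ²) = exp(0.92) = 2.5093.
Mean = exp(μ + σ²/2) = exp(2.210) = 9.1157.
Squared-error loss ⇒ the optimal estimator is the posterior mean.

9.1157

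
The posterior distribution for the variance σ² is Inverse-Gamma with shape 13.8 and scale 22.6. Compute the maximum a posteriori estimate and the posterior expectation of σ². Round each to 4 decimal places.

MAP: 1.5270. Posterior mean: 1.7656.

Mode = β/(α+1) = 22.6/14.8 = 1.5270.
Mean = β/(α−1) = 22.6/12.8 = 1.7656.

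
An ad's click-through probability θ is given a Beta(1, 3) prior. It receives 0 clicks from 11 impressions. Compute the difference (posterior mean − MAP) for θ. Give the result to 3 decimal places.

Posterior: Beta(1+0, 3+11) = Beta(1, 14).
Since α = 1 ≤ 1 and β > 1, the Beta density is monotone decreasing on [0,1]; the mode is at 0.
Mean = 1/(1+14) = 0.067.
Difference = 0.067 − 0.000 = 0.067.

0.067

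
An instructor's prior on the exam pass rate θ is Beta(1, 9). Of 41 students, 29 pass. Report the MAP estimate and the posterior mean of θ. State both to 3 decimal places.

Posterior: Beta(1+29, 9+12) = Beta(30, 21).
Mode = (30−1)/(30+21−2) = 29/49 = 0.592.
Mean = 30/(30+21) = 30/51 = 0.588.

MAP = 0.592, posterior mean = 0.588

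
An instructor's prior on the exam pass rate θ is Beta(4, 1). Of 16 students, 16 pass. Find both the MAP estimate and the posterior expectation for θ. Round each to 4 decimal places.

MAP estimate = 1.0000, posterior expectation = 0.9524

Posterior: Beta(4+16, 1+0) = Beta(20, 1).
Since β = 1 ≤ 1 and α > 1, the Beta density is monotone increasing on [0,1]; the mode is at 1.
Mean = 20/(20+1) = 0.9524.
The posterior is left-skewed, so the mode exceeds the mean.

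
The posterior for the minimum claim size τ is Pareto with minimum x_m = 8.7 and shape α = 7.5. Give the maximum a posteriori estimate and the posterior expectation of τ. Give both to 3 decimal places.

MAP = 8.700; posterior mean = 10.038

The Pareto density is strictly decreasing on [x_m, ∞), so the mode is x_m = 8.700.
Mean = α·x_m/(α−1) = 7.5·8.7/6.5 = 10.038.
The mean is pulled above the mode by the posterior's right skew.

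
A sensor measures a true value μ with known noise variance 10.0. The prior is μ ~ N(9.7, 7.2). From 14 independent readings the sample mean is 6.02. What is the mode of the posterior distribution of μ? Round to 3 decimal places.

6.352

Posterior for μ is Normal. Precision-weighted mean: (1/7.2·9.7 + 14/10.0·6.02) / (1/7.2 + 14/10.0) = 6.352.
A Normal posterior is symmetric, so mode = mean.
This is the posterior mode — the MAP estimate.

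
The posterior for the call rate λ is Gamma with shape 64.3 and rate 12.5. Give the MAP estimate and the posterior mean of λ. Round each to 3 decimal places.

MAP estimate = 5.064, posterior mean = 5.144

Mode = (α−1)/β = 63.3/12.5 = 5.064.
Mean = α/β = 64.3/12.5 = 5.144.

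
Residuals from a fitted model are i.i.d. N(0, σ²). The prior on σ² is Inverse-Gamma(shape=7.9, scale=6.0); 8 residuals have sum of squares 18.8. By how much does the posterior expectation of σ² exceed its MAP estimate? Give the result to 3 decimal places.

Posterior: Inverse-Gamma(shape = 7.9+8/2 = 11.9, scale = 6.0+18.8/2 = 15.4).
Mode = β/(α+1) = 15.4/12.9 = 1.194.
Mean = β/(α−1) = 15.4/10.9 = 1.413.
Difference = 1.413 − 1.194 = 0.219.

0.219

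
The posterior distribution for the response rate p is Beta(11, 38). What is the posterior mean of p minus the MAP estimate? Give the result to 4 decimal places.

Mode = (11−1)/(11+38−2) = 10/47 = 0.2128.
Mean = 11/(11+38) = 11/49 = 0.2245.
Difference = 0.2245 − 0.2128 = 0.0117.
The posterior is right-skewed, so the mean exceeds the mode.

0.0117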